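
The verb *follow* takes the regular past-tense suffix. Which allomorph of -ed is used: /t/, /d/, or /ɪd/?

/d/

The stem *follow* ends in a voiced sound other than /d/.
The -ed suffix is realized as /ɪd/ after /t, d/; as /t/ after other voiceless consonants; and as /d/ after other voiced sounds.
So -ed on *follow* is pronounced /d/.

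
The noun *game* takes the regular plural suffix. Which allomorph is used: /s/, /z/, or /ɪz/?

/z/

The stem *game* ends in a voiced non-sibilant sound.
The plural suffix surfaces as /ɪz/ after sibilants, /s/ after other voiceless consonants, and /z/ after other voiced sounds.
So the plural -s on *game* is pronounced /z/.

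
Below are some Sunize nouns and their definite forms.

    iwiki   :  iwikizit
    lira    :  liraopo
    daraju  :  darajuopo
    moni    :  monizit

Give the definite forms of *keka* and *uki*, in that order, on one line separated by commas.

The suffix is conditioned by the last vowel: -zit when the last vowel of the stem is a front vowel (*iwiki*, *moni*); -opo when the last vowel of the stem is a back vowel (*lira*, *daraju*).
*keka*: last vowel = /a/, a back vowel → -opo → *kekaopo*.
*uki* — last vowel /i/ (a front vowel) → -zit → *ukizit*.

kekaopo, ukizit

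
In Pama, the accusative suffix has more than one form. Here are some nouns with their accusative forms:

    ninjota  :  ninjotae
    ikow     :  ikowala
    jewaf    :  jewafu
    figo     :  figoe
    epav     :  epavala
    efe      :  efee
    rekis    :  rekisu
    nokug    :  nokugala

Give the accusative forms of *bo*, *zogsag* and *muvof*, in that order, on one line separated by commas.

The alternation tracks the final sound of the stem — -u when the stem ends in a voiceless consonant (*jewaf*, *rekis*); -ala when the stem ends in a voiced consonant (*ikow*, *epav*, *nokug*); -e when the stem ends in a vowel (*ninjota*, *figo*, *efe*).
The final sound of *bo* is /o/, which is a vowel, so the suffix is -e, giving *boe*.
*zogsag*: final sound = /g/, a voiced consonant → -ala → *zogsagala*.
*muvof* — final sound /f/ (a voiceless consonant) → -u → *muvofu*.

boe, zogsagala, muvofu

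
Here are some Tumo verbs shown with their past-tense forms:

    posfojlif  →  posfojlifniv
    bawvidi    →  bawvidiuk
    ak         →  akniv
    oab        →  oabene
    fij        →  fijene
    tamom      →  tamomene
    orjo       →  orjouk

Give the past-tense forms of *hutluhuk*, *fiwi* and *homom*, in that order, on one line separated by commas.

hutluhukniv, fiwiuk, homomene

The suffix is conditioned by the final sound: -niv when the stem ends in a voiceless consonant (*posfojlif*, *ak*); -ene when the stem ends in a voiced consonant (*oab*, *fij*, *tamom*); -uk when the stem ends in a vowel (*bawvidi*, *orjo*).
Since the final sound of *hutluhuk* is /k/ (a voiceless consonant), it takes -niv, giving *hutluhukniv*.
Since the final sound of *fiwi* is /i/ (a vowel), it takes -uk, giving *fiwiuk*.
*homom*: final sound = /m/, a voiced consonant → -ene → *homomene*.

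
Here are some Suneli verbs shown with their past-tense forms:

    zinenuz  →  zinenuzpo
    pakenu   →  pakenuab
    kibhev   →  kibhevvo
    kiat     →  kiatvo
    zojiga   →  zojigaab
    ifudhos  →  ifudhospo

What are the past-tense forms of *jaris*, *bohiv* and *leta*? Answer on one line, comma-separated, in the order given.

The alternation tracks the final sound of the stem — -po when the stem ends in a sibilant (*zinenuz*, *ifudhos*); -vo when the stem ends in a non-sibilant consonant (*kibhev*, *kiat*); -ab when the stem ends in a vowel (*pakenu*, *zojiga*).
*jaris* — final sound /s/ (a sibilant) → -po → *jarispo*.
Since the final sound of *bohiv* is /v/ (a non-sibilant consonant), it takes -vo, giving *bohivvo*.
*leta* — final sound /a/ (a vowel) → -ab → *letaab*.

jarispo, bohivvo, letaab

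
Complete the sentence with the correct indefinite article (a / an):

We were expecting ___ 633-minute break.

a

The indefinite article is chosen by the initial *sound* of the following word, not its spelling.
The number *633* is spoken "six hundred …", beginning with /sɪks/ — a consonant sound.
So the article is *a*: We were expecting a 633-minute break.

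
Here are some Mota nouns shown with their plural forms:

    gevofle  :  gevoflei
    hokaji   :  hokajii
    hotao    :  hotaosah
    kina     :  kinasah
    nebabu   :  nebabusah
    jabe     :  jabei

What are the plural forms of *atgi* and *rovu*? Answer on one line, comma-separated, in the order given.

atgii, rovusah

The alternation tracks the last vowel of the stem — -i when the last vowel of the stem is a front vowel (*gevofle*, *hokaji*, *jabe*); -sah when the last vowel of the stem is a back vowel (*hotao*, *kina*, *nebabu*).
The last vowel of *atgi* is /i/, which is a front vowel, so the suffix is -i, giving *atgii*.
*rovu* — last vowel /u/ (a back vowel) → -sah → *rovusah*.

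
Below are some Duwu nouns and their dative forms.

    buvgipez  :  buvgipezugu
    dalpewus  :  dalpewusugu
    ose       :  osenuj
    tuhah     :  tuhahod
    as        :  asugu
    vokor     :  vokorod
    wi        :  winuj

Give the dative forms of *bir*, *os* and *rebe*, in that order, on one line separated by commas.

The suffix is conditioned by the final sound: -ugu when the stem ends in a sibilant (*buvgipez*, *dalpewus*, *as*); -od when the stem ends in a non-sibilant consonant (*tuhah*, *vokor*); -nuj when the stem ends in a vowel (*ose*, *wi*).
*bir*: final sound = /r/, a non-sibilant consonant → -od → *birod*.
Since the final sound of *os* is /s/ (a sibilant), it takes -ugu, giving *osugu*.
Since the final sound of *rebe* is /e/ (a vowel), it takes -nuj, giving *rebenuj*.

birod, osugu, rebenuj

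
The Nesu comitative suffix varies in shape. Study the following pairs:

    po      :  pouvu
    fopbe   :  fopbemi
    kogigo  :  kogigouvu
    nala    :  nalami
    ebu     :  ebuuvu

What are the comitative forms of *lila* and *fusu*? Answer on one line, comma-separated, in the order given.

Looking at the last vowel of each stem: -uvu when the last vowel of the stem is a rounded vowel (*po*, *kogigo*, *ebu*); -mi when the last vowel of the stem is an unrounded vowel (*fopbe*, *nala*).
Since the last vowel of *lila* is /a/ (an unrounded vowel), it takes -mi, giving *lilami*.
Since the last vowel of *fusu* is /u/ (a rounded vowel), it takes -uvu, giving *fusuuvu*.

lilami, fusuuvu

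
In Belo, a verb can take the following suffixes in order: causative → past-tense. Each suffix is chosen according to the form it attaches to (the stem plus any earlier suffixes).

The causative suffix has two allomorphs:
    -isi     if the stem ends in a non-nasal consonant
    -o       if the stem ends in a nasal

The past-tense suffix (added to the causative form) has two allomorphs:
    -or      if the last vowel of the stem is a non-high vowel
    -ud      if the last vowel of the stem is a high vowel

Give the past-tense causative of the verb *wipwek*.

wipwekisiud

*wipwek* — final consonant /k/ (non-nasal) → -isi → *wipwekisi*.
The causative form *wipwekisi*: last vowel = /i/, a high vowel → -ud → *wipwekisiud*.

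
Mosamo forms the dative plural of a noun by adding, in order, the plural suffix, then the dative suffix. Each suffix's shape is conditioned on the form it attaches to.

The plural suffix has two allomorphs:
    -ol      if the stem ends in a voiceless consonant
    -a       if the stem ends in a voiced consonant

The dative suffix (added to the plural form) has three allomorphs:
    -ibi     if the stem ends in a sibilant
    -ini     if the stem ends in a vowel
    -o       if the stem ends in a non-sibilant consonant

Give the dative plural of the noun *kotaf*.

kotafolo

Since the final consonant of *kotaf* is /f/ (voiceless), it takes -ol, giving *kotafol*.
Since the final sound of the plural form *kotafol* is /l/ (a non-sibilant consonant), it takes -o, giving *kotafolo*.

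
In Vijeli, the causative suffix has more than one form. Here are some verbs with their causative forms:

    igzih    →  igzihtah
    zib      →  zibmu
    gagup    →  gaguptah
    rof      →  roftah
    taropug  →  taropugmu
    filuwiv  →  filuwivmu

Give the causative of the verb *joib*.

joibmu

The pattern is voicing of the final consonant: -tah when the stem ends in a voiceless consonant (*igzih*, *gagup*, *rof*); -mu when the stem ends in a voiced consonant (*zib*, *taropug*, *filuwiv*).
*joib* — final consonant /b/ (voiced) → -mu → *joibmu*.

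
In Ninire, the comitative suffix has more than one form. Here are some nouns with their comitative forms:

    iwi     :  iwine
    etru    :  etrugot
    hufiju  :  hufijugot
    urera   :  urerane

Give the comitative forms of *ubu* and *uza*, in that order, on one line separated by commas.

ubugot, uzane

Looking at the last vowel of each stem: -got when the last vowel of the stem is a rounded vowel (*etru*, *hufiju*); -ne when the last vowel of the stem is an unrounded vowel (*iwi*, *urera*).
Since the last vowel of *ubu* is /u/ (a rounded vowel), it takes -got, giving *ubugot*.
Since the last vowel of *uza* is /a/ (an unrounded vowel), it takes -ne, giving *uzane*.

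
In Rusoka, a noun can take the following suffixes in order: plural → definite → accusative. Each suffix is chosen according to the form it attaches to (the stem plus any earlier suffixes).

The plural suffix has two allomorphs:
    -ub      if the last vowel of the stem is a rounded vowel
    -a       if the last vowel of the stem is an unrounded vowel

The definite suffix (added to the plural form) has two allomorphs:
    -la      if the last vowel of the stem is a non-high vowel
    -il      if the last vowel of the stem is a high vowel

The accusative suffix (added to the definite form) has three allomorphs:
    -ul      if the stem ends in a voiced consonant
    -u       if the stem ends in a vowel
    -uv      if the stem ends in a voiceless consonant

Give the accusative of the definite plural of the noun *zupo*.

zupoubilul

*zupo* — last vowel /o/ (a rounded vowel) → -ub → *zupoub*.
Since the last vowel of the plural form *zupoub* is /u/ (a high vowel), it takes -il, giving *zupoubil*.
The definite form *zupoubil*: final sound = /l/, a voiced consonant → -ul → *zupoubilul*.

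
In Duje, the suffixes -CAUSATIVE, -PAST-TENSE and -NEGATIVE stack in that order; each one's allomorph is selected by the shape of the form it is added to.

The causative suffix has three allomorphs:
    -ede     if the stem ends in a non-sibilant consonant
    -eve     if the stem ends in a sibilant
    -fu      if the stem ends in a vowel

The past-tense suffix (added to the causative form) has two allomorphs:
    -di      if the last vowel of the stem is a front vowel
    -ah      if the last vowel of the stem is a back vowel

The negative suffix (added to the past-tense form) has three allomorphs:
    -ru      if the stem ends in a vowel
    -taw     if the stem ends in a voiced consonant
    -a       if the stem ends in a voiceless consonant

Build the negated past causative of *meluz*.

meluzevediru

Since the final sound of *meluz* is /z/ (a sibilant), it takes -eve, giving *meluzeve*.
Since the last vowel of the causative form *meluzeve* is /e/ (a front vowel), it takes -di, giving *meluzevedi*.
The final sound of the past-tense form *meluzevedi* is /i/, which is a vowel, so the negative suffix is -ru, giving *meluzevediru*.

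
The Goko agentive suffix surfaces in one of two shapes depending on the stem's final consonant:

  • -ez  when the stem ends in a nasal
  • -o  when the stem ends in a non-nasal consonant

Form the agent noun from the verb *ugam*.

*ugam*: final consonant = /m/, a nasal → -ez → *ugamez*.

ugamez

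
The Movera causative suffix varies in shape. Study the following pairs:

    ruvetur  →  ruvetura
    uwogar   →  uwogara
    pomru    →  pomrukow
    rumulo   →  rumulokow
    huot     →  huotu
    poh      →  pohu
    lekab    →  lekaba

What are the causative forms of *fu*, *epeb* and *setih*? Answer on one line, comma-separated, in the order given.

fukow, epeba, setihu

The pattern is voicing of the final sound: -u when the stem ends in a voiceless consonant (*huot*, *poh*); -a when the stem ends in a voiced consonant (*ruvetur*, *uwogar*, *lekab*); -kow when the stem ends in a vowel (*pomru*, *rumulo*).
The final sound of *fu* is /u/, which is a vowel, so the suffix is -kow, giving *fukow*.
*epeb*: final sound = /b/, a voiced consonant → -a → *epeba*.
*setih*: final sound = /h/, a voiceless consonant → -u → *setihu*.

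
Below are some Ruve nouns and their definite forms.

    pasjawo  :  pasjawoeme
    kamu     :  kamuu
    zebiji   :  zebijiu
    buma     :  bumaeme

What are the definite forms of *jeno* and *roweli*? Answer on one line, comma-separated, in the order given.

jenoeme, roweliu

The alternation tracks the last vowel of the stem — -u when the last vowel of the stem is a high vowel (*kamu*, *zebiji*); -eme when the last vowel of the stem is a non-high vowel (*pasjawo*, *buma*).
*jeno* — last vowel /o/ (a non-high vowel) → -eme → *jenoeme*.
Since the last vowel of *roweli* is /i/ (a high vowel), it takes -u, giving *roweliu*.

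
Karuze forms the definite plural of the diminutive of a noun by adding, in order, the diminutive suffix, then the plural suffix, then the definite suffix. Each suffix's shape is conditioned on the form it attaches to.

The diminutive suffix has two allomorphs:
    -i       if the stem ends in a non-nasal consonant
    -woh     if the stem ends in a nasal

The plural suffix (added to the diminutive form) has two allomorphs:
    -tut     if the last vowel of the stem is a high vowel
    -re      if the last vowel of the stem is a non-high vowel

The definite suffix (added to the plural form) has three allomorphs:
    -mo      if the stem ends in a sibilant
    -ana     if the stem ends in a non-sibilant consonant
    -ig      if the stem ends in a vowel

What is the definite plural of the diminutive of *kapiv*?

*kapiv*: final consonant = /v/, non-nasal → -i → *kapivi*.
The diminutive form *kapivi* — last vowel /i/ (a high vowel) → -tut → *kapivitut*.
Since the final sound of the plural form *kapivitut* is /t/ (a non-sibilant consonant), it takes -ana, giving *kapivitutana*.

kapivitutana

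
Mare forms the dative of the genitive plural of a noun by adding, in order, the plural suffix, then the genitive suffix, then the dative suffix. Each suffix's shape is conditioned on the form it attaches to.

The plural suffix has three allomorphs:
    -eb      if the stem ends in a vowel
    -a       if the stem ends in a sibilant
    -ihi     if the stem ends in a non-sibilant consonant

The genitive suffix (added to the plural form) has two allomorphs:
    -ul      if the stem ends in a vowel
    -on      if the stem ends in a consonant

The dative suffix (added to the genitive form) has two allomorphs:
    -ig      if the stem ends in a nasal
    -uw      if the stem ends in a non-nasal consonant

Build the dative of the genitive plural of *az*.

*az* — final sound /z/ (a sibilant) → -a → *aza*.
The plural form *aza*: final sound = /a/, a vowel → -ul → *azaul*.
The genitive form *azaul* — final consonant /l/ (non-nasal) → -uw → *azauluw*.

azauluw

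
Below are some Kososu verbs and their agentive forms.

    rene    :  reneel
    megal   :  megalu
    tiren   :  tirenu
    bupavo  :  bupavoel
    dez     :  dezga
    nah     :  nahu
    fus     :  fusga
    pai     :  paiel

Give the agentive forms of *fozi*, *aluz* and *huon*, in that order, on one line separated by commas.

foziel, aluzga, huonu

Looking at the final sound of each stem: -ga when the stem ends in a sibilant (*dez*, *fus*); -u when the stem ends in a non-sibilant consonant (*megal*, *tiren*, *nah*); -el when the stem ends in a vowel (*rene*, *bupavo*, *pai*).
*fozi* — final sound /i/ (a vowel) → -el → *foziel*.
*aluz* — final sound /z/ (a sibilant) → -ga → *aluzga*.
The final sound of *huon* is /n/, which is a non-sibilant consonant, so the suffix is -u, giving *huonu*.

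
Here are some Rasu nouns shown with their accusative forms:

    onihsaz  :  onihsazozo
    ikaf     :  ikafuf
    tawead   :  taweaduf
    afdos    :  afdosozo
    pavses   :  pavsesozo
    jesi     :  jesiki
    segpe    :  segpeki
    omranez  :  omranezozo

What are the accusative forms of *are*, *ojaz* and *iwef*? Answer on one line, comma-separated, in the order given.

areki, ojazozo, iwefuf

The suffix is conditioned by the final sound: -ozo when the stem ends in a sibilant (*onihsaz*, *afdos*, *pavses*, *omranez*); -uf when the stem ends in a non-sibilant consonant (*ikaf*, *tawead*); -ki when the stem ends in a vowel (*jesi*, *segpe*).
Since the final sound of *are* is /e/ (a vowel), it takes -ki, giving *areki*.
*ojaz* — final sound /z/ (a sibilant) → -ozo → *ojazozo*.
The final sound of *iwef* is /f/, which is a non-sibilant consonant, so the suffix is -uf, giving *iwefuf*.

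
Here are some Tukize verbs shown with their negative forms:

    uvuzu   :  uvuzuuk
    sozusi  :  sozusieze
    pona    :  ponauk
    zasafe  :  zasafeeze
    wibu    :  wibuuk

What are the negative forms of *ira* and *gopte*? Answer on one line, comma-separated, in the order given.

The suffix is conditioned by the last vowel: -eze when the last vowel of the stem is a front vowel (*sozusi*, *zasafe*); -uk when the last vowel of the stem is a back vowel (*uvuzu*, *pona*, *wibu*).
*ira*: last vowel = /a/, a back vowel → -uk → *irauk*.
*gopte* — last vowel /e/ (a front vowel) → -eze → *gopteeze*.

irauk, gopteeze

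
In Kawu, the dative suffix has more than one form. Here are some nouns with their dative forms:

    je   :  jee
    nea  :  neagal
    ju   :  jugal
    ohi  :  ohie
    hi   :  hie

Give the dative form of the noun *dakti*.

Looking at the last vowel of each stem: -e when the last vowel of the stem is a front vowel (*je*, *ohi*, *hi*); -gal when the last vowel of the stem is a back vowel (*nea*, *ju*).
Since the last vowel of *dakti* is /i/ (a front vowel), it takes -e, giving *daktie*.

daktie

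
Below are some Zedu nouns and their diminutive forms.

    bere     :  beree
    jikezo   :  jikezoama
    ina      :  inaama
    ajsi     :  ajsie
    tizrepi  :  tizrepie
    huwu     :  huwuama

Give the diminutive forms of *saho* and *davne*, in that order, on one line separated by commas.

The alternation tracks the last vowel of the stem — -e when the last vowel of the stem is a front vowel (*bere*, *ajsi*, *tizrepi*); -ama when the last vowel of the stem is a back vowel (*jikezo*, *ina*, *huwu*).
*saho* — last vowel /o/ (a back vowel) → -ama → *sahoama*.
*davne*: last vowel = /e/, a front vowel → -e → *davnee*.

sahoama, davnee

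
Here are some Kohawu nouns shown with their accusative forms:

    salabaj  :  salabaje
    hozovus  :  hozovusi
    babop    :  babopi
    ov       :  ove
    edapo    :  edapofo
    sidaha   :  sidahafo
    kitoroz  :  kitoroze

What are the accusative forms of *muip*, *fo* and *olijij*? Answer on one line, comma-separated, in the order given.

Looking at the final sound of each stem: -i when the stem ends in a voiceless consonant (*hozovus*, *babop*); -e when the stem ends in a voiced consonant (*salabaj*, *ov*, *kitoroz*); -fo when the stem ends in a vowel (*edapo*, *sidaha*).
The final sound of *muip* is /p/, which is a voiceless consonant, so the suffix is -i, giving *muipi*.
*fo*: final sound = /o/, a vowel → -fo → *fofo*.
The final sound of *olijij* is /j/, which is a voiced consonant, so the suffix is -e, giving *olijije*.

muipi, fofo, olijije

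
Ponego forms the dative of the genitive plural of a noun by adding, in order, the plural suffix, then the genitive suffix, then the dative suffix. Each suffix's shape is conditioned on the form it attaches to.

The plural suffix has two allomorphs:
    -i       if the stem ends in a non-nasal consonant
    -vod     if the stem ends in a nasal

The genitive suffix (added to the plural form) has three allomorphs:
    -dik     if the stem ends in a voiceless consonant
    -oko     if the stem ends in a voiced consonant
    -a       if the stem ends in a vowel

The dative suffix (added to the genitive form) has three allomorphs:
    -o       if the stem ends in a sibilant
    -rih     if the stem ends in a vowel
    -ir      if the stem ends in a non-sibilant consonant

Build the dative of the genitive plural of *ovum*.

The final consonant of *ovum* is /m/, which is a nasal, so the plural suffix is -vod, giving *ovumvod*.
The final sound of the plural form *ovumvod* is /d/, which is a voiced consonant, so the genitive suffix is -oko, giving *ovumvodoko*.
Since the final sound of the genitive form *ovumvodoko* is /o/ (a vowel), it takes -rih, giving *ovumvodokorih*.

ovumvodokorih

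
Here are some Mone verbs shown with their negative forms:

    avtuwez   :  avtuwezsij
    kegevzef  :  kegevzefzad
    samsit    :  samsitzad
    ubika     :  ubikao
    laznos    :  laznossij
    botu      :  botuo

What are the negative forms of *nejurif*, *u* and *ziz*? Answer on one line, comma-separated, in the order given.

nejurifzad, uo, zizsij

The suffix is conditioned by the final sound: -sij when the stem ends in a sibilant (*avtuwez*, *laznos*); -zad when the stem ends in a non-sibilant consonant (*kegevzef*, *samsit*); -o when the stem ends in a vowel (*ubika*, *botu*).
*nejurif* — final sound /f/ (a non-sibilant consonant) → -zad → *nejurifzad*.
The final sound of *u* is /u/, which is a vowel, so the suffix is -o, giving *uo*.
*ziz* — final sound /z/ (a sibilant) → -sij → *zizsij*.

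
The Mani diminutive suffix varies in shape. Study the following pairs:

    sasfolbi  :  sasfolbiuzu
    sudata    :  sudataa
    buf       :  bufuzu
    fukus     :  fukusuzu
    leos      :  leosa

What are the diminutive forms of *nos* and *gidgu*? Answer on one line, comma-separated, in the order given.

Looking at the last vowel of each stem: -uzu when the last vowel of the stem is a high vowel (*sasfolbi*, *buf*, *fukus*); -a when the last vowel of the stem is a non-high vowel (*sudata*, *leos*).
*nos*: last vowel = /o/, a non-high vowel → -a → *nosa*.
*gidgu* — last vowel /u/ (a high vowel) → -uzu → *gidguuzu*.

nosa, gidguuzu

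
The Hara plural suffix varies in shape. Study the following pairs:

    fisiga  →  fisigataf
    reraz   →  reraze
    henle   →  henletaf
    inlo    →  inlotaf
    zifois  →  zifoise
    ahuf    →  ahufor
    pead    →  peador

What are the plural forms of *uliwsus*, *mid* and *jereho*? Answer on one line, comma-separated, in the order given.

The alternation tracks the final sound of the stem — -e when the stem ends in a sibilant (*reraz*, *zifois*); -or when the stem ends in a non-sibilant consonant (*ahuf*, *pead*); -taf when the stem ends in a vowel (*fisiga*, *henle*, *inlo*).
*uliwsus* — final sound /s/ (a sibilant) → -e → *uliwsuse*.
Since the final sound of *mid* is /d/ (a non-sibilant consonant), it takes -or, giving *midor*.
The final sound of *jereho* is /o/, which is a vowel, so the suffix is -taf, giving *jerehotaf*.

uliwsuse, midor, jerehotaf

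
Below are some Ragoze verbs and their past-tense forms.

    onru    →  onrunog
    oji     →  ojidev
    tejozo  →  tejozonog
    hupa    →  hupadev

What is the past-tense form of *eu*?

eunog

The suffix is conditioned by the last vowel: -nog when the last vowel of the stem is a rounded vowel (*onru*, *tejozo*); -dev when the last vowel of the stem is an unrounded vowel (*oji*, *hupa*).
*eu* — last vowel /u/ (a rounded vowel) → -nog → *eunog*.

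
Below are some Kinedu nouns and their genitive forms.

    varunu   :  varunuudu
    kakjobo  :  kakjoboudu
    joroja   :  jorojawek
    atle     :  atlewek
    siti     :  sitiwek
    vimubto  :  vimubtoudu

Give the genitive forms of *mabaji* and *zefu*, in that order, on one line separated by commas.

The alternation tracks the last vowel of the stem — -udu when the last vowel of the stem is a rounded vowel (*varunu*, *kakjobo*, *vimubto*); -wek when the last vowel of the stem is an unrounded vowel (*joroja*, *atle*, *siti*).
*mabaji*: last vowel = /i/, an unrounded vowel → -wek → *mabajiwek*.
Since the last vowel of *zefu* is /u/ (a rounded vowel), it takes -udu, giving *zefuudu*.

mabajiwek, zefuudu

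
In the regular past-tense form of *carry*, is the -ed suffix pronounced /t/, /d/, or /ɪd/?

/d/

The stem *carry* ends in a voiced sound other than /d/.
The -ed suffix is realized as /ɪd/ after /t, d/; as /t/ after other voiceless consonants; and as /d/ after other voiced sounds.
So -ed on *carry* is pronounced /d/.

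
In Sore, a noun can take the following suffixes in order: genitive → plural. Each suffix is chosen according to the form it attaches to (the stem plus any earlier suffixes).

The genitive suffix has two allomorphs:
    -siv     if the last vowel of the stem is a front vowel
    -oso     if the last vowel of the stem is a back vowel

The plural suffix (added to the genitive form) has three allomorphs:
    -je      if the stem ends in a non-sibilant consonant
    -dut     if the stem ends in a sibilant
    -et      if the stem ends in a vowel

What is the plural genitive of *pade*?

padesivje

*pade* — last vowel /e/ (a front vowel) → -siv → *padesiv*.
The final sound of the genitive form *padesiv* is /v/, which is a non-sibilant consonant, so the plural suffix is -je, giving *padesivje*.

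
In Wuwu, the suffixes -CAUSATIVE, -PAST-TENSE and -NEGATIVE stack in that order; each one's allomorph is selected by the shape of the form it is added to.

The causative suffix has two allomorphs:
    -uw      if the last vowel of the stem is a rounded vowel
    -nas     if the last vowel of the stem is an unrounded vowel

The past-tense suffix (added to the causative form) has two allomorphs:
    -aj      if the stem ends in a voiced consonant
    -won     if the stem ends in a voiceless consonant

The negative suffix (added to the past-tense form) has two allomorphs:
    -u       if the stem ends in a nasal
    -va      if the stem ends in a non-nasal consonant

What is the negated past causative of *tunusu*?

*tunusu* — last vowel /u/ (a rounded vowel) → -uw → *tunusuuw*.
The causative form *tunusuuw* — final consonant /w/ (voiced) → -aj → *tunusuuwaj*.
The past-tense form *tunusuuwaj* — final consonant /j/ (non-nasal) → -va → *tunusuuwajva*.

tunusuuwajva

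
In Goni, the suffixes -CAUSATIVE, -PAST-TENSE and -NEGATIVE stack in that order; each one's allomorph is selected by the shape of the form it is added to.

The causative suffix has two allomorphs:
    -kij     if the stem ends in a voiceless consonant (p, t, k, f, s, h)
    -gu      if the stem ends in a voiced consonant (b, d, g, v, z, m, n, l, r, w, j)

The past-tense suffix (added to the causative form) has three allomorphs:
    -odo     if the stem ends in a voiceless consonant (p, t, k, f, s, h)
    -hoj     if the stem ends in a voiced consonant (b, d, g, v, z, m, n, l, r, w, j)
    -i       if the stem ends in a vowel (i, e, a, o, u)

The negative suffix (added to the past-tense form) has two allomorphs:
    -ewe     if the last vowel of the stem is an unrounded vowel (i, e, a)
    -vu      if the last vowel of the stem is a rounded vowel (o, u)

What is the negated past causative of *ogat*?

ogatkijhojvu

The final consonant of *ogat* is /t/, which is voiceless, so the causative suffix is -kij, giving *ogatkij*.
The final sound of the causative form *ogatkij* is /j/, which is a voiced consonant, so the past-tense suffix is -hoj, giving *ogatkijhoj*.
The past-tense form *ogatkijhoj*: last vowel = /o/, a rounded vowel → -vu → *ogatkijhojvu*.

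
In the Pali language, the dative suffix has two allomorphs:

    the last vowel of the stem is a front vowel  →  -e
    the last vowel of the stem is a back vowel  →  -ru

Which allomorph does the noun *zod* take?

-ru

*zod* — last vowel /o/ (a back vowel) → -ru.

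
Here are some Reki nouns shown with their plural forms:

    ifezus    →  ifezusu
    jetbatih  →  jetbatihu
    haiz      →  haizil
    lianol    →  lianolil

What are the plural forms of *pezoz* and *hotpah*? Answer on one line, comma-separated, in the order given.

pezozil, hotpahu

Looking at the final consonant of each stem: -u when the stem ends in a voiceless consonant (*ifezus*, *jetbatih*); -il when the stem ends in a voiced consonant (*haiz*, *lianol*).
The final consonant of *pezoz* is /z/, which is voiced, so the suffix is -il, giving *pezozil*.
*hotpah*: final consonant = /h/, voiceless → -u → *hotpahu*.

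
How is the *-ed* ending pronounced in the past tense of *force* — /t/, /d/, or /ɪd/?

The stem *force* ends in a voiceless consonant other than /t/.
The -ed suffix is realized as /ɪd/ after /t, d/; as /t/ after other voiceless consonants; and as /d/ after other voiced sounds.
So -ed on *force* is pronounced /t/.

/t/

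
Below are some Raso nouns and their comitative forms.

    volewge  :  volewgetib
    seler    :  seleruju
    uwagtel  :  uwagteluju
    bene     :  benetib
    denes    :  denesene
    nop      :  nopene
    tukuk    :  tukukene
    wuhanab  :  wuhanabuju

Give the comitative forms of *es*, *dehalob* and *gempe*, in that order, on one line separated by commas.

Looking at the final sound of each stem: -ene when the stem ends in a voiceless consonant (*denes*, *nop*, *tukuk*); -uju when the stem ends in a voiced consonant (*seler*, *uwagtel*, *wuhanab*); -tib when the stem ends in a vowel (*volewge*, *bene*).
The final sound of *es* is /s/, which is a voiceless consonant, so the suffix is -ene, giving *esene*.
Since the final sound of *dehalob* is /b/ (a voiced consonant), it takes -uju, giving *dehalobuju*.
The final sound of *gempe* is /e/, which is a vowel, so the suffix is -tib, giving *gempetib*.

esene, dehalobuju, gempetib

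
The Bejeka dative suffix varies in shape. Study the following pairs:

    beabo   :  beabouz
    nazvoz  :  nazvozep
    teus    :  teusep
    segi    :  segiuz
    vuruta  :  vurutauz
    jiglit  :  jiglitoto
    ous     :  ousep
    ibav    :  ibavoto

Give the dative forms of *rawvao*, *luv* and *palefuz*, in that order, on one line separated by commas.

rawvaouz, luvoto, palefuzep

The alternation tracks the final sound of the stem — -ep when the stem ends in a sibilant (*nazvoz*, *teus*, *ous*); -oto when the stem ends in a non-sibilant consonant (*jiglit*, *ibav*); -uz when the stem ends in a vowel (*beabo*, *segi*, *vuruta*).
*rawvao*: final sound = /o/, a vowel → -uz → *rawvaouz*.
The final sound of *luv* is /v/, which is a non-sibilant consonant, so the suffix is -oto, giving *luvoto*.
The final sound of *palefuz* is /z/, which is a sibilant, so the suffix is -ep, giving *palefuzep*.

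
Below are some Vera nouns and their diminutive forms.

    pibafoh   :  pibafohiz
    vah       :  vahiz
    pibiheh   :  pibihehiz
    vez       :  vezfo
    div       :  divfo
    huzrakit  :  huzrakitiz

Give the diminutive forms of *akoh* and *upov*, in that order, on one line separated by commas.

akohiz, upovfo

The pattern is voicing of the final consonant: -iz when the stem ends in a voiceless consonant (*pibafoh*, *vah*, *pibiheh*, *huzrakit*); -fo when the stem ends in a voiced consonant (*vez*, *div*).
*akoh*: final consonant = /h/, voiceless → -iz → *akohiz*.
The final consonant of *upov* is /v/, which is voiced, so the suffix is -fo, giving *upovfo*.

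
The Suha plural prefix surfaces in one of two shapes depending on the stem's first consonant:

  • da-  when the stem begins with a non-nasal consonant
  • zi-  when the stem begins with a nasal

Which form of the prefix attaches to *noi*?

The first consonant of *noi* is /n/, which is a nasal, so the prefix is zi-.

zi-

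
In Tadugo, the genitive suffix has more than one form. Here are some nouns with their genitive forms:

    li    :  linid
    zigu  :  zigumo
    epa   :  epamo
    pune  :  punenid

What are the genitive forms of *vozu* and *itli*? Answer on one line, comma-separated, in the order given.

Looking at the last vowel of each stem: -nid when the last vowel of the stem is a front vowel (*li*, *pune*); -mo when the last vowel of the stem is a back vowel (*zigu*, *epa*).
The last vowel of *vozu* is /u/, which is a back vowel, so the suffix is -mo, giving *vozumo*.
Since the last vowel of *itli* is /i/ (a front vowel), it takes -nid, giving *itlinid*.

vozumo, itlinid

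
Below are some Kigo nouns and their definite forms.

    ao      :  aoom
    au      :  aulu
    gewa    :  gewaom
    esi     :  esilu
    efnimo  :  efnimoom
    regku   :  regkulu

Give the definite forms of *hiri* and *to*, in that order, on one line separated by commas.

The alternation tracks the last vowel of the stem — -lu when the last vowel of the stem is a high vowel (*au*, *esi*, *regku*); -om when the last vowel of the stem is a non-high vowel (*ao*, *gewa*, *efnimo*).
Since the last vowel of *hiri* is /i/ (a high vowel), it takes -lu, giving *hirilu*.
*to*: last vowel = /o/, a non-high vowel → -om → *toom*.

hirilu, toom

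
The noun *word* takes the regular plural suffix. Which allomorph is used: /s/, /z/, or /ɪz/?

/z/

The stem *word* ends in a voiced non-sibilant sound.
The plural suffix surfaces as /ɪz/ after sibilants, /s/ after other voiceless consonants, and /z/ after other voiced sounds.
So the plural -s on *word* is pronounced /z/.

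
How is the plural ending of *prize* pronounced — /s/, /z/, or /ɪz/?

The stem *prize* ends in a sibilant (/s, z, ʃ, ʒ, tʃ, dʒ/).
The plural suffix surfaces as /ɪz/ after sibilants, /s/ after other voiceless consonants, and /z/ after other voiced sounds.
So the plural -s on *prize* is pronounced /ɪz/.

/ɪz/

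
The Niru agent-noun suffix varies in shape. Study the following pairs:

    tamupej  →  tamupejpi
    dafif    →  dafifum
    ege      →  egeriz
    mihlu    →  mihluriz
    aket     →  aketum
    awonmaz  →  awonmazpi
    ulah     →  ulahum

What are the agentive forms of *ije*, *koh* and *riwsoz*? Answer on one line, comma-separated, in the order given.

ijeriz, kohum, riwsozpi

The alternation tracks the final sound of the stem — -um when the stem ends in a voiceless consonant (*dafif*, *aket*, *ulah*); -pi when the stem ends in a voiced consonant (*tamupej*, *awonmaz*); -riz when the stem ends in a vowel (*ege*, *mihlu*).
*ije*: final sound = /e/, a vowel → -riz → *ijeriz*.
Since the final sound of *koh* is /h/ (a voiceless consonant), it takes -um, giving *kohum*.
*riwsoz* — final sound /z/ (a voiced consonant) → -pi → *riwsozpi*.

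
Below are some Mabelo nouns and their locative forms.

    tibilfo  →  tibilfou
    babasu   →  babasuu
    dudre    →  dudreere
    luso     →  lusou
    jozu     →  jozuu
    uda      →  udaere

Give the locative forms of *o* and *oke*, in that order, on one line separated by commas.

ou, okeere

Looking at the last vowel of each stem: -u when the last vowel of the stem is a rounded vowel (*tibilfo*, *babasu*, *luso*, *jozu*); -ere when the last vowel of the stem is an unrounded vowel (*dudre*, *uda*).
Since the last vowel of *o* is /o/ (a rounded vowel), it takes -u, giving *ou*.
*oke*: last vowel = /e/, an unrounded vowel → -ere → *okeere*.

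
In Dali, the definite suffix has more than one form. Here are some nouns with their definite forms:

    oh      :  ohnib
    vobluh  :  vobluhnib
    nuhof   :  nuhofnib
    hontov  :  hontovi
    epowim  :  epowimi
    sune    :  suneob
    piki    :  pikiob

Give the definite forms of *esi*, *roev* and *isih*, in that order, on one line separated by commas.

esiob, roevi, isihnib

The pattern is voicing of the final sound: -nib when the stem ends in a voiceless consonant (*oh*, *vobluh*, *nuhof*); -i when the stem ends in a voiced consonant (*hontov*, *epowim*); -ob when the stem ends in a vowel (*sune*, *piki*).
*esi*: final sound = /i/, a vowel → -ob → *esiob*.
Since the final sound of *roev* is /v/ (a voiced consonant), it takes -i, giving *roevi*.
Since the final sound of *isih* is /h/ (a voiceless consonant), it takes -nib, giving *isihnib*.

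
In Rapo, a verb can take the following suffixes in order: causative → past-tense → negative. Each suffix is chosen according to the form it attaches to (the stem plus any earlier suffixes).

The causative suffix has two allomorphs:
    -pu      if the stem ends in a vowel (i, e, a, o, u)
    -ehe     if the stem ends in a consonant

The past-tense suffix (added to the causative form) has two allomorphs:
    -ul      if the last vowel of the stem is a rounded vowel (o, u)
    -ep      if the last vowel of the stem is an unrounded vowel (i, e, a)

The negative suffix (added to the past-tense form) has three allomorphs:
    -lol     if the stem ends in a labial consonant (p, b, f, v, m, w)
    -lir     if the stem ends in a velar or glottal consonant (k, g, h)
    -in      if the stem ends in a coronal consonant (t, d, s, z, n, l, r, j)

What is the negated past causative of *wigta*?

The final sound of *wigta* is /a/, which is a vowel, so the causative suffix is -pu, giving *wigtapu*.
The last vowel of the causative form *wigtapu* is /u/, which is a rounded vowel, so the past-tense suffix is -ul, giving *wigtapuul*.
The past-tense form *wigtapuul* — final consonant /l/ (coronal) → -in → *wigtapuulin*.

wigtapuulin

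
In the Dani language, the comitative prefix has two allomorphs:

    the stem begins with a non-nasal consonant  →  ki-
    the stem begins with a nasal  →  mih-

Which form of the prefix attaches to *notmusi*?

mih-

The first consonant of *notmusi* is /n/, which is a nasal, so the prefix is mih-.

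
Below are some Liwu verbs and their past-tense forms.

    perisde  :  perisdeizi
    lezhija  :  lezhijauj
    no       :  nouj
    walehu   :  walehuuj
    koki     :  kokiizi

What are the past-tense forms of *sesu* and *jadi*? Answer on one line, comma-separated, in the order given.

The suffix is conditioned by the last vowel: -izi when the last vowel of the stem is a front vowel (*perisde*, *koki*); -uj when the last vowel of the stem is a back vowel (*lezhija*, *no*, *walehu*).
The last vowel of *sesu* is /u/, which is a back vowel, so the suffix is -uj, giving *sesuuj*.
The last vowel of *jadi* is /i/, which is a front vowel, so the suffix is -izi, giving *jadiizi*.

sesuuj, jadiizi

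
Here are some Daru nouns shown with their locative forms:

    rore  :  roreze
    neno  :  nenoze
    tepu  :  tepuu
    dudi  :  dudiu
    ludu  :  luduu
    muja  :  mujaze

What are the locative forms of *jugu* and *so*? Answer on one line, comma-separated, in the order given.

juguu, soze

Looking at the last vowel of each stem: -u when the last vowel of the stem is a high vowel (*tepu*, *dudi*, *ludu*); -ze when the last vowel of the stem is a non-high vowel (*rore*, *neno*, *muja*).
*jugu* — last vowel /u/ (a high vowel) → -u → *juguu*.
Since the last vowel of *so* is /o/ (a non-high vowel), it takes -ze, giving *soze*.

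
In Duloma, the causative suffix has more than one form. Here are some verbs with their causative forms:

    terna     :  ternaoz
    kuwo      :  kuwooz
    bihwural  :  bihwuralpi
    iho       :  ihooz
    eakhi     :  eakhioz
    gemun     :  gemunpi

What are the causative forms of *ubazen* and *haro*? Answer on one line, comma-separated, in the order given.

The alternation tracks the final sound of the stem — -pi when the stem ends in a consonant (*bihwural*, *gemun*); -oz when the stem ends in a vowel (*terna*, *kuwo*, *iho*, *eakhi*).
The final sound of *ubazen* is /n/, which is a consonant, so the suffix is -pi, giving *ubazenpi*.
*haro* — final sound /o/ (a vowel) → -oz → *harooz*.

ubazenpi, harooz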